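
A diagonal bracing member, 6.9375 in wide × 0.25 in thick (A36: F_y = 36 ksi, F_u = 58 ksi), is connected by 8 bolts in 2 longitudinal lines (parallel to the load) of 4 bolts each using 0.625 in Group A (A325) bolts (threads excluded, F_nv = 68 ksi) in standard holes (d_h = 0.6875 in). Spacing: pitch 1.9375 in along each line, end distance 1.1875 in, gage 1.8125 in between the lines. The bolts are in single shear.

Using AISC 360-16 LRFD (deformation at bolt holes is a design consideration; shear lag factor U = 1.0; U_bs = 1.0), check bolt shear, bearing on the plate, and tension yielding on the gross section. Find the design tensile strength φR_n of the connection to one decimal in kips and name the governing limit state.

Bolt shear: A_b = π(0.625)²/4 = 0.3068 in². φR_n = 0.75 × 68 × 0.3068 × 8 × 1 = 125.2 kips.
Bearing (0.25 in plate, F_u = 58 ksi): end bolts L_c = 1.1875 − 0.6875/2 = 0.84375, R_n = min(1.2×0.84375×0.25×58, 2.4×0.625×0.25×58) = 14.681 kips/bolt; interior L_c = 1.9375 − 0.6875 = 1.25, R_n = 21.75 kips/bolt. φR_n = 0.75 × (2×14.681 + 6×21.75) = 119.9 kips.
Tension yield (gross): A_g = 6.9375×0.25 = 1.7344 in². φR_n = 0.90 × 36 × 1.7344 = 56.2 kips.
Governing: min(125.2, 119.9, 56.2) = 56.2 kips → gross-section yield.

56.2 kips (gross-section yield governs)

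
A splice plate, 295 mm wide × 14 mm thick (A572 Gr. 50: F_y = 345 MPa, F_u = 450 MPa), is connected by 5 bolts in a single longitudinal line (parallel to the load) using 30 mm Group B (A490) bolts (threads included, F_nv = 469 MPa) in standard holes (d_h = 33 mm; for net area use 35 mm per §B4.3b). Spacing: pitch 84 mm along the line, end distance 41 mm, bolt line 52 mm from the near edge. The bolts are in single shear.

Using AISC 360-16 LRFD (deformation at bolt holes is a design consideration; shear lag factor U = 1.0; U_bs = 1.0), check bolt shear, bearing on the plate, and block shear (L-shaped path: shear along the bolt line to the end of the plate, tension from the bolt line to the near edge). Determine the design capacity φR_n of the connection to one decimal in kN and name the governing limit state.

785.3 kN (block shear governs)

Bolt shear: A_b = π(30)²/4 = 706.86 mm². φR_n = 0.75 × 469 × 706.86 × 5 × 1 = 1243.2 kN.
Bearing (14 mm plate, F_u = 450 MPa): end bolts L_c = 41 − 33/2 = 24.5, R_n = min(1.2×24.5×14×450, 2.4×30×14×450) = 185.22 kN/bolt; interior L_c = 84 − 33 = 51, R_n = 385.56 kN/bolt. φR_n = 0.75 × (1×185.22 + 4×385.56) = 1295.6 kN.
Block shear: shear path 1×[41+4×84] = 1×377 mm, A_gv = 5278, A_nv = 1×(377 − 4.5×35)×14 = 3073 mm²; tension to near edge: (52 − 0.5×35)×14 = 483 mm². R_n = min(0.6×450×3073, 0.6×345×5278) + 1.0×450×483 = min(829.71, 1092.5) + 217.35 = 1047.1 kN. φR_n = 0.75 × 1047.1 = 785.3 kN.
Governing: min(1243.2, 1295.6, 785.3) = 785.3 kN → block shear.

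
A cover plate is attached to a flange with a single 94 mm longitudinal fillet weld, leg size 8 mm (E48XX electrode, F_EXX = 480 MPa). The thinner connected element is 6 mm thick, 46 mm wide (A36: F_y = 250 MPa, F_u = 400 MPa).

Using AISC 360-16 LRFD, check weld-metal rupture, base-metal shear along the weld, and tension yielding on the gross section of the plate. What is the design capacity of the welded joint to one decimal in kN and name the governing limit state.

62.1 kN (gross-section yield governs)

Weld metal: throat = 0.707×8 = 5.656 mm, L = 94 mm. φR_n = 0.75 × 0.6 × 480 × 5.656 × 94 = 114.8 kN.
Base metal shear (6 mm plate): yield φR_n = 1.0×0.6×250×6×94 = 84.6 kN; rupture φR_n = 0.75×0.6×400×6×94 = 101.5 kN; take 84.6 kN (yield).
Tension yield (gross): A_g = 46×6 = 276 mm². φR_n = 0.90 × 250 × 276 = 62.1 kN.
Governing: min(114.8, 84.6, 62.1) = 62.1 kN → gross-section yield.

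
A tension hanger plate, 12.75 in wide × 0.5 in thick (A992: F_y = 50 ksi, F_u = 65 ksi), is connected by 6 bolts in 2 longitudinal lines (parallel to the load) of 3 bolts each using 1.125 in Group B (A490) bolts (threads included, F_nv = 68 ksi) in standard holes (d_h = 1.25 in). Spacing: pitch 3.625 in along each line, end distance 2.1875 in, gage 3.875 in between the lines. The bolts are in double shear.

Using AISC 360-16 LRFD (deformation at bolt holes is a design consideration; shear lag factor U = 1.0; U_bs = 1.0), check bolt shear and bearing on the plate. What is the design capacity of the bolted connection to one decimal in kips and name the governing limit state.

354.7 kips (bearing governs)

Bolt shear: A_b = π(1.125)²/4 = 0.99402 in². φR_n = 0.75 × 68 × 0.99402 × 6 × 2 = 608.3 kips.
Bearing (0.5 in plate, F_u = 65 ksi): end bolts L_c = 2.1875 − 1.25/2 = 1.5625, R_n = min(1.2×1.5625×0.5×65, 2.4×1.125×0.5×65) = 60.938 kips/bolt; interior L_c = 3.625 − 1.25 = 2.375, R_n = 87.75 kips/bolt. φR_n = 0.75 × (2×60.938 + 4×87.75) = 354.7 kips.
Governing: min(608.3, 354.7) = 354.7 kips → bearing.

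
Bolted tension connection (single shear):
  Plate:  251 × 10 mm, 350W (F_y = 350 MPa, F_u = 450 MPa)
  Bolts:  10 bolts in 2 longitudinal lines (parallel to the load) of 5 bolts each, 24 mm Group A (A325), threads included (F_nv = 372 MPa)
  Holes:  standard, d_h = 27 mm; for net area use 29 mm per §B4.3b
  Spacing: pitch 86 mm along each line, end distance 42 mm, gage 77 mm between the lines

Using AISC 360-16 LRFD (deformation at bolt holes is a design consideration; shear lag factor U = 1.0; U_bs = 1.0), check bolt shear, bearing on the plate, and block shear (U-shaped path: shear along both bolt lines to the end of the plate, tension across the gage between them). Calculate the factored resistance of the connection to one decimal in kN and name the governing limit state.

1196.8 kN (block shear governs)

Bolt shear: A_b = π(24)²/4 = 452.39 mm². φR_n = 0.75 × 372 × 452.39 × 10 × 1 = 1262.2 kN.
Bearing (10 mm plate, F_u = 450 MPa): end bolts L_c = 42 − 27/2 = 28.5, R_n = min(1.2×28.5×10×450, 2.4×24×10×450) = 153.9 kN/bolt; interior L_c = 86 − 27 = 59, R_n = 259.2 kN/bolt. φR_n = 0.75 × (2×153.9 + 8×259.2) = 1786.1 kN.
Block shear: shear path 2×[42+4×86] = 2×386 mm, A_gv = 7720, A_nv = 2×(386 − 4.5×29)×10 = 5110 mm²; tension across gage: (77 − 1×29)×10 = 480 mm². R_n = min(0.6×450×5110, 0.6×350×7720) + 1.0×450×480 = min(1379.7, 1621.2) + 216 = 1595.7 kN. φR_n = 0.75 × 1595.7 = 1196.8 kN.
Governing: min(1262.2, 1786.1, 1196.8) = 1196.8 kN → block shear.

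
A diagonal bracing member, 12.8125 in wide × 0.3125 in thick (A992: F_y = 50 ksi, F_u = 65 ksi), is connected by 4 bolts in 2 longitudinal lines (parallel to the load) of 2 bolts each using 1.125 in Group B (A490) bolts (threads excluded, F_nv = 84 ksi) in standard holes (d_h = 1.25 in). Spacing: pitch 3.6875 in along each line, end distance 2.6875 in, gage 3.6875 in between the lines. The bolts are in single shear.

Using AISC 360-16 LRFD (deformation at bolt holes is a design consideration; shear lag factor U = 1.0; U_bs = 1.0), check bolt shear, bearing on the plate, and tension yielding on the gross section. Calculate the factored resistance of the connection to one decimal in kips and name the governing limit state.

157.7 kips (bearing governs)

Bolt shear: A_b = π(1.125)²/4 = 0.99402 in². φR_n = 0.75 × 84 × 0.99402 × 4 × 1 = 250.5 kips.
Bearing (0.3125 in plate, F_u = 65 ksi): end bolts L_c = 2.6875 − 1.25/2 = 2.0625, R_n = min(1.2×2.0625×0.3125×65, 2.4×1.125×0.3125×65) = 50.273 kips/bolt; interior L_c = 3.6875 − 1.25 = 2.4375, R_n = 54.844 kips/bolt. φR_n = 0.75 × (2×50.273 + 2×54.844) = 157.7 kips.
Tension yield (gross): A_g = 12.8125×0.3125 = 4.0039 in². φR_n = 0.90 × 50 × 4.0039 = 180.2 kips.
Governing: min(250.5, 157.7, 180.2) = 157.7 kips → bearing.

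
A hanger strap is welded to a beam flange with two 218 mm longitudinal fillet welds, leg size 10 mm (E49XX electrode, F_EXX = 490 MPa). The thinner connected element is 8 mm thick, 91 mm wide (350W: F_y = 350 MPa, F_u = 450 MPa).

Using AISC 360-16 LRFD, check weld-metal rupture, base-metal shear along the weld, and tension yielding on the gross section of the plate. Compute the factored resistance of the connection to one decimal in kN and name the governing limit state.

Weld metal: throat = 0.707×10 = 7.07 mm, L = 2×218 = 436 mm. φR_n = 0.75 × 0.6 × 490 × 7.07 × 436 = 679.7 kN.
Base metal shear (8 mm plate): yield φR_n = 1.0×0.6×350×8×436 = 732.5 kN; rupture φR_n = 0.75×0.6×450×8×436 = 706.3 kN; take 706.3 kN (rupture).
Tension yield (gross): A_g = 91×8 = 728 mm². φR_n = 0.90 × 350 × 728 = 229.3 kN.
Governing: min(679.7, 706.3, 229.3) = 229.3 kN → gross-section yield.

229.3 kN (gross-section yield governs)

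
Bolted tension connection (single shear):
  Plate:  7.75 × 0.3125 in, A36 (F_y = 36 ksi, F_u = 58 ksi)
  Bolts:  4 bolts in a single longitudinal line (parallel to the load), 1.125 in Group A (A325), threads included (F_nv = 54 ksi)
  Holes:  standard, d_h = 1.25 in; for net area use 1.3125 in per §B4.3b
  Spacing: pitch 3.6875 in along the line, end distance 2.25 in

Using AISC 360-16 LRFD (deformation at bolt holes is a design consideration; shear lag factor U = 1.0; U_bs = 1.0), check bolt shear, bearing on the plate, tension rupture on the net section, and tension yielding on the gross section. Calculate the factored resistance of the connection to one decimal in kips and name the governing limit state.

Bolt shear: A_b = π(1.125)²/4 = 0.99402 in². φR_n = 0.75 × 54 × 0.99402 × 4 × 1 = 161.0 kips.
Bearing (0.3125 in plate, F_u = 58 ksi): end bolts L_c = 2.25 − 1.25/2 = 1.625, R_n = min(1.2×1.625×0.3125×58, 2.4×1.125×0.3125×58) = 35.344 kips/bolt; interior L_c = 3.6875 − 1.25 = 2.4375, R_n = 48.938 kips/bolt. φR_n = 0.75 × (1×35.344 + 3×48.938) = 136.6 kips.
Tension rupture (net): A_n = (7.75 − 1×1.3125)×0.3125 = 2.0117 in² (U = 1.0, A_e = A_n). φR_n = 0.75 × 58 × 2.0117 = 87.5 kips.
Tension yield (gross): A_g = 7.75×0.3125 = 2.4219 in². φR_n = 0.90 × 36 × 2.4219 = 78.5 kips.
Governing: min(161.0, 136.6, 87.5, 78.5) = 78.5 kips → gross-section yield.

78.5 kips (gross-section yield governs)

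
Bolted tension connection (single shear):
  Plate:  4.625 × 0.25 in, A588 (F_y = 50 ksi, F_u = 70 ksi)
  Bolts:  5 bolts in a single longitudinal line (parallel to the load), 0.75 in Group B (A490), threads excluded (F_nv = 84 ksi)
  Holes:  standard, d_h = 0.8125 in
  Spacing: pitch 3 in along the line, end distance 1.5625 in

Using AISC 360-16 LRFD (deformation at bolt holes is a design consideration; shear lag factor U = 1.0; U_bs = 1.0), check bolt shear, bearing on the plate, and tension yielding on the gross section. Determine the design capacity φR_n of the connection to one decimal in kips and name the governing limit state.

52.0 kips (gross-section yield governs)

Bolt shear: A_b = π(0.75)²/4 = 0.44179 in². φR_n = 0.75 × 84 × 0.44179 × 5 × 1 = 139.2 kips.
Bearing (0.25 in plate, F_u = 70 ksi): end bolts L_c = 1.5625 − 0.8125/2 = 1.15625, R_n = min(1.2×1.15625×0.25×70, 2.4×0.75×0.25×70) = 24.281 kips/bolt; interior L_c = 3 − 0.8125 = 2.1875, R_n = 31.5 kips/bolt. φR_n = 0.75 × (1×24.281 + 4×31.5) = 112.7 kips.
Tension yield (gross): A_g = 4.625×0.25 = 1.1563 in². φR_n = 0.90 × 50 × 1.1563 = 52.0 kips.
Governing: min(139.2, 112.7, 52.0) = 52.0 kips → gross-section yield.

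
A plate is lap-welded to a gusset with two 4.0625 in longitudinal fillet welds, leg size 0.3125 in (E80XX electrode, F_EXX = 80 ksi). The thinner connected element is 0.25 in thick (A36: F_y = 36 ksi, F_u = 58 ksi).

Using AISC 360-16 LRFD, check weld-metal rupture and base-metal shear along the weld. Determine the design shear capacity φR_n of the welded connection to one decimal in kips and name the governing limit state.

Weld metal: throat = 0.707×0.3125 = 0.22094 in, L = 2×4.0625 = 8.125 in. φR_n = 0.75 × 0.6 × 80 × 0.22094 × 8.125 = 64.6 kips.
Base metal shear (0.25 in plate): yield φR_n = 1.0×0.6×36×0.25×8.125 = 43.9 kips; rupture φR_n = 0.75×0.6×58×0.25×8.125 = 53.0 kips; take 43.9 kips (yield).
Governing: min(64.6, 43.9) = 43.9 kips → base-metal shear.

43.9 kips (base-metal shear governs)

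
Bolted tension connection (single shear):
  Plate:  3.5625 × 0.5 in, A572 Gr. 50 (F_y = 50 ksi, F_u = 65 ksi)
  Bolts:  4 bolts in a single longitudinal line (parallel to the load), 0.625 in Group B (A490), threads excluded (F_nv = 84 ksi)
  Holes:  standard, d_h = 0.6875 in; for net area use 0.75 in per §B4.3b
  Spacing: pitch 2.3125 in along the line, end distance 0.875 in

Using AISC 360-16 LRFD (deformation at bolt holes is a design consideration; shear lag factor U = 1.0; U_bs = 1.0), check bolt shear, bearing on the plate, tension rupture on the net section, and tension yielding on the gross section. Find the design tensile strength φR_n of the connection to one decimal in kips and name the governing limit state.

68.6 kips (net-section rupture governs)

Bolt shear: A_b = π(0.625)²/4 = 0.3068 in². φR_n = 0.75 × 84 × 0.3068 × 4 × 1 = 77.3 kips.
Bearing (0.5 in plate, F_u = 65 ksi): end bolts L_c = 0.875 − 0.6875/2 = 0.53125, R_n = min(1.2×0.53125×0.5×65, 2.4×0.625×0.5×65) = 20.719 kips/bolt; interior L_c = 2.3125 − 0.6875 = 1.625, R_n = 48.75 kips/bolt. φR_n = 0.75 × (1×20.719 + 3×48.75) = 125.2 kips.
Tension rupture (net): A_n = (3.5625 − 1×0.75)×0.5 = 1.4063 in² (U = 1.0, A_e = A_n). φR_n = 0.75 × 65 × 1.4063 = 68.6 kips.
Tension yield (gross): A_g = 3.5625×0.5 = 1.7813 in². φR_n = 0.90 × 50 × 1.7813 = 80.2 kips.
Governing: min(77.3, 125.2, 68.6, 80.2) = 68.6 kips → net-section rupture.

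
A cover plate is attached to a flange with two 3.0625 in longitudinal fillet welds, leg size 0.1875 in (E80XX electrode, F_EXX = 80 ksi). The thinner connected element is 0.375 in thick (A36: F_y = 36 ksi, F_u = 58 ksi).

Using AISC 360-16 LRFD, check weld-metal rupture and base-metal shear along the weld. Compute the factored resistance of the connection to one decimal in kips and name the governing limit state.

29.2 kips (weld metal governs)

Weld metal: throat = 0.707×0.1875 = 0.13256 in, L = 2×3.0625 = 6.125 in. φR_n = 0.75 × 0.6 × 80 × 0.13256 × 6.125 = 29.2 kips.
Base metal shear (0.375 in plate): yield φR_n = 1.0×0.6×36×0.375×6.125 = 49.6 kips; rupture φR_n = 0.75×0.6×58×0.375×6.125 = 59.9 kips; take 49.6 kips (yield).
Governing: min(29.2, 49.6) = 29.2 kips → weld metal.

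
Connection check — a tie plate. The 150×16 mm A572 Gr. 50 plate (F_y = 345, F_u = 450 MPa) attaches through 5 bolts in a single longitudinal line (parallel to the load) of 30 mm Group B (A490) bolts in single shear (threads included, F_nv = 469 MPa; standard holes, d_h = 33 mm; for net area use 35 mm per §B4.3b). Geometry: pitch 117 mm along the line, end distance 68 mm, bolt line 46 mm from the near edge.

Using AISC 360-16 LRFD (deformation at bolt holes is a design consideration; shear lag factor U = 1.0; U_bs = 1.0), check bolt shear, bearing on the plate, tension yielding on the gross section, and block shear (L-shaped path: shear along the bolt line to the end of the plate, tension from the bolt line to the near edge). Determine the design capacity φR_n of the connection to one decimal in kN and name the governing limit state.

745.2 kN (gross-section yield governs)

Bolt shear: A_b = π(30)²/4 = 706.86 mm². φR_n = 0.75 × 469 × 706.86 × 5 × 1 = 1243.2 kN.
Bearing (16 mm plate, F_u = 450 MPa): end bolts L_c = 68 − 33/2 = 51.5, R_n = min(1.2×51.5×16×450, 2.4×30×16×450) = 444.96 kN/bolt; interior L_c = 117 − 33 = 84, R_n = 518.4 kN/bolt. φR_n = 0.75 × (1×444.96 + 4×518.4) = 1888.9 kN.
Tension yield (gross): A_g = 150×16 = 2400 mm². φR_n = 0.90 × 345 × 2400 = 745.2 kN.
Block shear: shear path 1×[68+4×117] = 1×536 mm, A_gv = 8576, A_nv = 1×(536 − 4.5×35)×16 = 6056 mm²; tension to near edge: (46 − 0.5×35)×16 = 456 mm². R_n = min(0.6×450×6056, 0.6×345×8576) + 1.0×450×456 = min(1635.1, 1775.2) + 205.2 = 1840.3 kN. φR_n = 0.75 × 1840.3 = 1380.2 kN.
Governing: min(1243.2, 1888.9, 745.2, 1380.2) = 745.2 kN → gross-section yield.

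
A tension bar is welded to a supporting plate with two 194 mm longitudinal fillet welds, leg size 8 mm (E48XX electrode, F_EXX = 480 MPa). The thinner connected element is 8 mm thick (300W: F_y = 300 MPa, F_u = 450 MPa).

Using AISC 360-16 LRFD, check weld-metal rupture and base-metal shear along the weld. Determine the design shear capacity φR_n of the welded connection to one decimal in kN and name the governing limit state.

Weld metal: throat = 0.707×8 = 5.656 mm, L = 2×194 = 388 mm. φR_n = 0.75 × 0.6 × 480 × 5.656 × 388 = 474.0 kN.
Base metal shear (8 mm plate): yield φR_n = 1.0×0.6×300×8×388 = 558.7 kN; rupture φR_n = 0.75×0.6×450×8×388 = 628.6 kN; take 558.7 kN (yield).
Governing: min(474.0, 558.7) = 474.0 kN → weld metal.

474.0 kN (weld metal governs)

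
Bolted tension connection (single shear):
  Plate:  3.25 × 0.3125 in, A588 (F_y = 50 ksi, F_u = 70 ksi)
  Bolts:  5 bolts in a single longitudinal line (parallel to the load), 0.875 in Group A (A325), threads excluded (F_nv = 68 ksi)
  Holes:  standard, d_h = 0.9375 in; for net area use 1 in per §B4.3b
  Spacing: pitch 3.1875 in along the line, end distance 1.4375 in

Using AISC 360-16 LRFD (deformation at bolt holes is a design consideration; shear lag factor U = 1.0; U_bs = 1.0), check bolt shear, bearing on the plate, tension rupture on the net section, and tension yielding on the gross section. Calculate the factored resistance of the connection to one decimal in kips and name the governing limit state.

Bolt shear: A_b = π(0.875)²/4 = 0.60132 in². φR_n = 0.75 × 68 × 0.60132 × 5 × 1 = 153.3 kips.
Bearing (0.3125 in plate, F_u = 70 ksi): end bolts L_c = 1.4375 − 0.9375/2 = 0.96875, R_n = min(1.2×0.96875×0.3125×70, 2.4×0.875×0.3125×70) = 25.43 kips/bolt; interior L_c = 3.1875 − 0.9375 = 2.25, R_n = 45.938 kips/bolt. φR_n = 0.75 × (1×25.43 + 4×45.938) = 156.9 kips.
Tension rupture (net): A_n = (3.25 − 1×1)×0.3125 = 0.70313 in² (U = 1.0, A_e = A_n). φR_n = 0.75 × 70 × 0.70313 = 36.9 kips.
Tension yield (gross): A_g = 3.25×0.3125 = 1.0156 in². φR_n = 0.90 × 50 × 1.0156 = 45.7 kips.
Governing: min(153.3, 156.9, 36.9, 45.7) = 36.9 kips → net-section rupture.

36.9 kips (net-section rupture governs)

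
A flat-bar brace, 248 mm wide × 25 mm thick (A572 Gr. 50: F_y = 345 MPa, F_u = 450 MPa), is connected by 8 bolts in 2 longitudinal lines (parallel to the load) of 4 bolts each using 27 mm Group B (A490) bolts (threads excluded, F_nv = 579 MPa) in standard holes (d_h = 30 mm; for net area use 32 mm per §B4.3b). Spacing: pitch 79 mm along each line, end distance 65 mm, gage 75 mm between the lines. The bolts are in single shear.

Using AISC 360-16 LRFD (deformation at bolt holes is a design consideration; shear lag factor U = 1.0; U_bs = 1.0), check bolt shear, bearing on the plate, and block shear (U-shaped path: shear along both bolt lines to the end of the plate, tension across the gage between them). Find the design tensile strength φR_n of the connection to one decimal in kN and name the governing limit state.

Bolt shear: A_b = π(27)²/4 = 572.56 mm². φR_n = 0.75 × 579 × 572.56 × 8 × 1 = 1989.1 kN.
Bearing (25 mm plate, F_u = 450 MPa): end bolts L_c = 65 − 30/2 = 50, R_n = min(1.2×50×25×450, 2.4×27×25×450) = 675 kN/bolt; interior L_c = 79 − 30 = 49, R_n = 661.5 kN/bolt. φR_n = 0.75 × (2×675 + 6×661.5) = 3989.3 kN.
Block shear: shear path 2×[65+3×79] = 2×302 mm, A_gv = 15100, A_nv = 2×(302 − 3.5×32)×25 = 9500 mm²; tension across gage: (75 − 1×32)×25 = 1075 mm². R_n = min(0.6×450×9500, 0.6×345×15100) + 1.0×450×1075 = min(2565, 3125.7) + 483.75 = 3048.8 kN. φR_n = 0.75 × 3048.8 = 2286.6 kN.
Governing: min(1989.1, 3989.3, 2286.6) = 1989.1 kN → bolt shear.

1989.1 kN (bolt shear governs)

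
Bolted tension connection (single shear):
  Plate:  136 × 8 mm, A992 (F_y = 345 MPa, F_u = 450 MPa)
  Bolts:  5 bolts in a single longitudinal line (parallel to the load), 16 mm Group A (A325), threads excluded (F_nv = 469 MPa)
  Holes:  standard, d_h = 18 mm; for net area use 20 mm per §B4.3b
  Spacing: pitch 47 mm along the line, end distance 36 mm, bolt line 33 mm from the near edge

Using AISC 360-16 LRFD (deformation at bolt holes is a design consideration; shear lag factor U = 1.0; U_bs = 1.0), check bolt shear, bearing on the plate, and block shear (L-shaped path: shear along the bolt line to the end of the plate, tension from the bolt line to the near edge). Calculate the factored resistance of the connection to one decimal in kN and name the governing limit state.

Bolt shear: A_b = π(16)²/4 = 201.06 mm². φR_n = 0.75 × 469 × 201.06 × 5 × 1 = 353.6 kN.
Bearing (8 mm plate, F_u = 450 MPa): end bolts L_c = 36 − 18/2 = 27, R_n = min(1.2×27×8×450, 2.4×16×8×450) = 116.64 kN/bolt; interior L_c = 47 − 18 = 29, R_n = 125.28 kN/bolt. φR_n = 0.75 × (1×116.64 + 4×125.28) = 463.3 kN.
Block shear: shear path 1×[36+4×47] = 1×224 mm, A_gv = 1792, A_nv = 1×(224 − 4.5×20)×8 = 1072 mm²; tension to near edge: (33 − 0.5×20)×8 = 184 mm². R_n = min(0.6×450×1072, 0.6×345×1792) + 1.0×450×184 = min(289.44, 370.94) + 82.8 = 372.24 kN. φR_n = 0.75 × 372.24 = 279.2 kN.
Governing: min(353.6, 463.3, 279.2) = 279.2 kN → block shear.

279.2 kN (block shear governs)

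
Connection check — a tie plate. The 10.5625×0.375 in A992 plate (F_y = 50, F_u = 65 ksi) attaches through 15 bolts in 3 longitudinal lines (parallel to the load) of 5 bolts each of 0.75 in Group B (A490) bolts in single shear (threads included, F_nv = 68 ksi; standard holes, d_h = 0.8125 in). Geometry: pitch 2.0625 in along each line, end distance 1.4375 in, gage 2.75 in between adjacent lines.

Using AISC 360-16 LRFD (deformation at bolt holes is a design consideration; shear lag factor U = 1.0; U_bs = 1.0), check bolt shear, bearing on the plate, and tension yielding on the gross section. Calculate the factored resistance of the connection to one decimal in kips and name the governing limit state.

Bolt shear: A_b = π(0.75)²/4 = 0.44179 in². φR_n = 0.75 × 68 × 0.44179 × 15 × 1 = 338.0 kips.
Bearing (0.375 in plate, F_u = 65 ksi): end bolts L_c = 1.4375 − 0.8125/2 = 1.03125, R_n = min(1.2×1.03125×0.375×65, 2.4×0.75×0.375×65) = 30.164 kips/bolt; interior L_c = 2.0625 − 0.8125 = 1.25, R_n = 36.563 kips/bolt. φR_n = 0.75 × (3×30.164 + 12×36.563) = 396.9 kips.
Tension yield (gross): A_g = 10.5625×0.375 = 3.9609 in². φR_n = 0.90 × 50 × 3.9609 = 178.2 kips.
Governing: min(338.0, 396.9, 178.2) = 178.2 kips → gross-section yield.

178.2 kips (gross-section yield governs)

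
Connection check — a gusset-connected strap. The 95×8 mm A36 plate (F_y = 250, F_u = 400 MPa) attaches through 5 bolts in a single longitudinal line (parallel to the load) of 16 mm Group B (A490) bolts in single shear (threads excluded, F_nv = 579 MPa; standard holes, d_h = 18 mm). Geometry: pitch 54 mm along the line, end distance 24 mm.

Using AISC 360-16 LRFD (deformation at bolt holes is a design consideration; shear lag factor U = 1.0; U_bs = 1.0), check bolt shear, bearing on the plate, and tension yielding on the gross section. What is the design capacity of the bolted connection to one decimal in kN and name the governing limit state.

Bolt shear: A_b = π(16)²/4 = 201.06 mm². φR_n = 0.75 × 579 × 201.06 × 5 × 1 = 436.6 kN.
Bearing (8 mm plate, F_u = 400 MPa): end bolts L_c = 24 − 18/2 = 15, R_n = min(1.2×15×8×400, 2.4×16×8×400) = 57.6 kN/bolt; interior L_c = 54 − 18 = 36, R_n = 122.88 kN/bolt. φR_n = 0.75 × (1×57.6 + 4×122.88) = 411.8 kN.
Tension yield (gross): A_g = 95×8 = 760 mm². φR_n = 0.90 × 250 × 760 = 171.0 kN.
Governing: min(436.6, 411.8, 171.0) = 171.0 kN → gross-section yield.

171.0 kN (gross-section yield governs)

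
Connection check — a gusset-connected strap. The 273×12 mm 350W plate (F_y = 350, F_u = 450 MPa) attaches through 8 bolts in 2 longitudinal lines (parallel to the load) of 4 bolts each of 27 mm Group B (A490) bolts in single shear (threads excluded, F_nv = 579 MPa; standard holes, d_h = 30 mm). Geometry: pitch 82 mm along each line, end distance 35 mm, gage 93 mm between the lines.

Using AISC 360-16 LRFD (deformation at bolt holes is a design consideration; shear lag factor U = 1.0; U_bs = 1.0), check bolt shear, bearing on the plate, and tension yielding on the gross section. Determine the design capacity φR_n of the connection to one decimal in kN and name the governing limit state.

Bolt shear: A_b = π(27)²/4 = 572.56 mm². φR_n = 0.75 × 579 × 572.56 × 8 × 1 = 1989.1 kN.
Bearing (12 mm plate, F_u = 450 MPa): end bolts L_c = 35 − 30/2 = 20, R_n = min(1.2×20×12×450, 2.4×27×12×450) = 129.6 kN/bolt; interior L_c = 82 − 30 = 52, R_n = 336.96 kN/bolt. φR_n = 0.75 × (2×129.6 + 6×336.96) = 1710.7 kN.
Tension yield (gross): A_g = 273×12 = 3276 mm². φR_n = 0.90 × 350 × 3276 = 1031.9 kN.
Governing: min(1989.1, 1710.7, 1031.9) = 1031.9 kN → gross-section yield.

1031.9 kN (gross-section yield governs)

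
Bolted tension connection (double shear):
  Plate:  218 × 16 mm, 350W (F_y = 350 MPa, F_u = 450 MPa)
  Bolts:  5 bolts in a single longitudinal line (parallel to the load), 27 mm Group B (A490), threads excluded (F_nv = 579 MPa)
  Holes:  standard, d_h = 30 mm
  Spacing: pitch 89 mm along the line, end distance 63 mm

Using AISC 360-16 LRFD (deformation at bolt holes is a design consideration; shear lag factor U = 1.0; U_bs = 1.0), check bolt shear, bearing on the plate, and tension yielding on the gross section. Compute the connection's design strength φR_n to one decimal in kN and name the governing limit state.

Bolt shear: A_b = π(27)²/4 = 572.56 mm². φR_n = 0.75 × 579 × 572.56 × 5 × 2 = 2486.3 kN.
Bearing (16 mm plate, F_u = 450 MPa): end bolts L_c = 63 − 30/2 = 48, R_n = min(1.2×48×16×450, 2.4×27×16×450) = 414.72 kN/bolt; interior L_c = 89 − 30 = 59, R_n = 466.56 kN/bolt. φR_n = 0.75 × (1×414.72 + 4×466.56) = 1710.7 kN.
Tension yield (gross): A_g = 218×16 = 3488 mm². φR_n = 0.90 × 350 × 3488 = 1098.7 kN.
Governing: min(2486.3, 1710.7, 1098.7) = 1098.7 kN → gross-section yield.

1098.7 kN (gross-section yield governs)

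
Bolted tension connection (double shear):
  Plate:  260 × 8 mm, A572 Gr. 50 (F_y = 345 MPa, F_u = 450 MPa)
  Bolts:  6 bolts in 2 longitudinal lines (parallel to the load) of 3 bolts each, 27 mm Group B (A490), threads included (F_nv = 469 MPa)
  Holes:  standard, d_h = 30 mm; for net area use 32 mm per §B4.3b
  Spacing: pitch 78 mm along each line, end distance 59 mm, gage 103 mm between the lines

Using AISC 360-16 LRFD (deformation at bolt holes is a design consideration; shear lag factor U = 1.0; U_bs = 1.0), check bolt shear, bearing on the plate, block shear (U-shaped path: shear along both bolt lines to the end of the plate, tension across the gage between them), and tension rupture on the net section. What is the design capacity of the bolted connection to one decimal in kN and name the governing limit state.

Bolt shear: A_b = π(27)²/4 = 572.56 mm². φR_n = 0.75 × 469 × 572.56 × 6 × 2 = 2416.8 kN.
Bearing (8 mm plate, F_u = 450 MPa): end bolts L_c = 59 − 30/2 = 44, R_n = min(1.2×44×8×450, 2.4×27×8×450) = 190.08 kN/bolt; interior L_c = 78 − 30 = 48, R_n = 207.36 kN/bolt. φR_n = 0.75 × (2×190.08 + 4×207.36) = 907.2 kN.
Block shear: shear path 2×[59+2×78] = 2×215 mm, A_gv = 3440, A_nv = 2×(215 − 2.5×32)×8 = 2160 mm²; tension across gage: (103 − 1×32)×8 = 568 mm². R_n = min(0.6×450×2160, 0.6×345×3440) + 1.0×450×568 = min(583.2, 712.08) + 255.6 = 838.8 kN. φR_n = 0.75 × 838.8 = 629.1 kN.
Tension rupture (net): A_n = (260 − 2×32)×8 = 1568 mm² (U = 1.0, A_e = A_n). φR_n = 0.75 × 450 × 1568 = 529.2 kN.
Governing: min(2416.8, 907.2, 629.1, 529.2) = 529.2 kN → net-section rupture.

529.2 kN (net-section rupture governs)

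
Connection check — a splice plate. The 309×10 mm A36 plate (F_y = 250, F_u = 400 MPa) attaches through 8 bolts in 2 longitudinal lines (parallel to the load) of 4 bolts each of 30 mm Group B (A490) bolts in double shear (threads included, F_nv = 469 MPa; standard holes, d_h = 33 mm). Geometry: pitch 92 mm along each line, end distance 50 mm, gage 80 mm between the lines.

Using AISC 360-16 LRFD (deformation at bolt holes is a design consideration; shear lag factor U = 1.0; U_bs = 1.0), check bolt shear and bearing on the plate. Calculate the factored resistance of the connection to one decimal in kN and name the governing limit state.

1515.6 kN (bearing governs)

Bolt shear: A_b = π(30)²/4 = 706.86 mm². φR_n = 0.75 × 469 × 706.86 × 8 × 2 = 3978.2 kN.
Bearing (10 mm plate, F_u = 400 MPa): end bolts L_c = 50 − 33/2 = 33.5, R_n = min(1.2×33.5×10×400, 2.4×30×10×400) = 160.8 kN/bolt; interior L_c = 92 − 33 = 59, R_n = 283.2 kN/bolt. φR_n = 0.75 × (2×160.8 + 6×283.2) = 1515.6 kN.
Governing: min(3978.2, 1515.6) = 1515.6 kN → bearing.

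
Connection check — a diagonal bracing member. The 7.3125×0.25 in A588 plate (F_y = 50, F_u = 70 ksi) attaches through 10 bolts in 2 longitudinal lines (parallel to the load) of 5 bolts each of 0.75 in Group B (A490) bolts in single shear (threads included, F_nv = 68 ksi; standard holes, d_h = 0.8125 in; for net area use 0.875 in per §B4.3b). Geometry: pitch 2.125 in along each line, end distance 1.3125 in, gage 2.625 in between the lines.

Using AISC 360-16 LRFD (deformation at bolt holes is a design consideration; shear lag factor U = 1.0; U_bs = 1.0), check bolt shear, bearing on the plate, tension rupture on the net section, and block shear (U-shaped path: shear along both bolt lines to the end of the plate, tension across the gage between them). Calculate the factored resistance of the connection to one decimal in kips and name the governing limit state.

73.0 kips (net-section rupture governs)

Bolt shear: A_b = π(0.75)²/4 = 0.44179 in². φR_n = 0.75 × 68 × 0.44179 × 10 × 1 = 225.3 kips.
Bearing (0.25 in plate, F_u = 70 ksi): end bolts L_c = 1.3125 − 0.8125/2 = 0.90625, R_n = min(1.2×0.90625×0.25×70, 2.4×0.75×0.25×70) = 19.031 kips/bolt; interior L_c = 2.125 − 0.8125 = 1.3125, R_n = 27.563 kips/bolt. φR_n = 0.75 × (2×19.031 + 8×27.563) = 193.9 kips.
Tension rupture (net): A_n = (7.3125 − 2×0.875)×0.25 = 1.3906 in² (U = 1.0, A_e = A_n). φR_n = 0.75 × 70 × 1.3906 = 73.0 kips.
Block shear: shear path 2×[1.3125+4×2.125] = 2×9.8125 in, A_gv = 4.9063, A_nv = 2×(9.8125 − 4.5×0.875)×0.25 = 2.9375 in²; tension across gage: (2.625 − 1×0.875)×0.25 = 0.4375 in². R_n = min(0.6×70×2.9375, 0.6×50×4.9063) + 1.0×70×0.4375 = min(123.38, 147.19) + 30.625 = 154.01 kips. φR_n = 0.75 × 154.01 = 115.5 kips.
Governing: min(225.3, 193.9, 73.0, 115.5) = 73.0 kips → net-section rupture.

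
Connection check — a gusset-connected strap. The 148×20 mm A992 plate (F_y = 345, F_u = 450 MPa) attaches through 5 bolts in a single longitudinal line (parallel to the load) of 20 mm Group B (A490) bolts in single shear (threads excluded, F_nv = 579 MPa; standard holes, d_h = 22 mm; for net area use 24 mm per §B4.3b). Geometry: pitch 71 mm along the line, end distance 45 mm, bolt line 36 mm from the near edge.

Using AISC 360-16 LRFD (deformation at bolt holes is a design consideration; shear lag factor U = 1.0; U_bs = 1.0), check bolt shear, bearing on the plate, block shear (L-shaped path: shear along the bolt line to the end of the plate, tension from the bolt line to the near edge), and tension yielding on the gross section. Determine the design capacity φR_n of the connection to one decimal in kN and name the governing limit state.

682.1 kN (bolt shear governs)

Bolt shear: A_b = π(20)²/4 = 314.16 mm². φR_n = 0.75 × 579 × 314.16 × 5 × 1 = 682.1 kN.
Bearing (20 mm plate, F_u = 450 MPa): end bolts L_c = 45 − 22/2 = 34, R_n = min(1.2×34×20×450, 2.4×20×20×450) = 367.2 kN/bolt; interior L_c = 71 − 22 = 49, R_n = 432 kN/bolt. φR_n = 0.75 × (1×367.2 + 4×432) = 1571.4 kN.
Block shear: shear path 1×[45+4×71] = 1×329 mm, A_gv = 6580, A_nv = 1×(329 − 4.5×24)×20 = 4420 mm²; tension to near edge: (36 − 0.5×24)×20 = 480 mm². R_n = min(0.6×450×4420, 0.6×345×6580) + 1.0×450×480 = min(1193.4, 1362.1) + 216 = 1409.4 kN. φR_n = 0.75 × 1409.4 = 1057.1 kN.
Tension yield (gross): A_g = 148×20 = 2960 mm². φR_n = 0.90 × 345 × 2960 = 919.1 kN.
Governing: min(682.1, 1571.4, 1057.1, 919.1) = 682.1 kN → bolt shear.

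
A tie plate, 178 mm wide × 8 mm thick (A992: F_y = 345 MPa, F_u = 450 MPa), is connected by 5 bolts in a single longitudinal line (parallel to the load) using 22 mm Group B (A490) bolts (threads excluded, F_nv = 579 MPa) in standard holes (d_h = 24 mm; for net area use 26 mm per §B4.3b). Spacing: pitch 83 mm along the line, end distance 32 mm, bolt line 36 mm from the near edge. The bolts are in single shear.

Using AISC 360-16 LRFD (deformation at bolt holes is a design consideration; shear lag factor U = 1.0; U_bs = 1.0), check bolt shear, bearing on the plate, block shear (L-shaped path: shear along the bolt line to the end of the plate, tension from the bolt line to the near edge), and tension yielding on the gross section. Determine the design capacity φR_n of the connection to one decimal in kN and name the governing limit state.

Bolt shear: A_b = π(22)²/4 = 380.13 mm². φR_n = 0.75 × 579 × 380.13 × 5 × 1 = 825.4 kN.
Bearing (8 mm plate, F_u = 450 MPa): end bolts L_c = 32 − 24/2 = 20, R_n = min(1.2×20×8×450, 2.4×22×8×450) = 86.4 kN/bolt; interior L_c = 83 − 24 = 59, R_n = 190.08 kN/bolt. φR_n = 0.75 × (1×86.4 + 4×190.08) = 635.0 kN.
Block shear: shear path 1×[32+4×83] = 1×364 mm, A_gv = 2912, A_nv = 1×(364 − 4.5×26)×8 = 1976 mm²; tension to near edge: (36 − 0.5×26)×8 = 184 mm². R_n = min(0.6×450×1976, 0.6×345×2912) + 1.0×450×184 = min(533.52, 602.78) + 82.8 = 616.32 kN. φR_n = 0.75 × 616.32 = 462.2 kN.
Tension yield (gross): A_g = 178×8 = 1424 mm². φR_n = 0.90 × 345 × 1424 = 442.2 kN.
Governing: min(825.4, 635.0, 462.2, 442.2) = 442.2 kN → gross-section yield.

442.2 kN (gross-section yield governs)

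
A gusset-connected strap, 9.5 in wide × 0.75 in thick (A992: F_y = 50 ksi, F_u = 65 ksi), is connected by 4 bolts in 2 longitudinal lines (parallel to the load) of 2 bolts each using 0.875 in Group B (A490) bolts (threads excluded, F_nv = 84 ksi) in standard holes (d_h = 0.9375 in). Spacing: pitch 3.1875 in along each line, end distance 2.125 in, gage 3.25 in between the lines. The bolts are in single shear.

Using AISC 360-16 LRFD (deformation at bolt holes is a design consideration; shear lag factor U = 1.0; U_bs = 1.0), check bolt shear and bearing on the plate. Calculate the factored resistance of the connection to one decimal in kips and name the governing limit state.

151.5 kips (bolt shear governs)

Bolt shear: A_b = π(0.875)²/4 = 0.60132 in². φR_n = 0.75 × 84 × 0.60132 × 4 × 1 = 151.5 kips.
Bearing (0.75 in plate, F_u = 65 ksi): end bolts L_c = 2.125 − 0.9375/2 = 1.65625, R_n = min(1.2×1.65625×0.75×65, 2.4×0.875×0.75×65) = 96.891 kips/bolt; interior L_c = 3.1875 − 0.9375 = 2.25, R_n = 102.38 kips/bolt. φR_n = 0.75 × (2×96.891 + 2×102.38) = 298.9 kips.
Governing: min(151.5, 298.9) = 151.5 kips → bolt shear.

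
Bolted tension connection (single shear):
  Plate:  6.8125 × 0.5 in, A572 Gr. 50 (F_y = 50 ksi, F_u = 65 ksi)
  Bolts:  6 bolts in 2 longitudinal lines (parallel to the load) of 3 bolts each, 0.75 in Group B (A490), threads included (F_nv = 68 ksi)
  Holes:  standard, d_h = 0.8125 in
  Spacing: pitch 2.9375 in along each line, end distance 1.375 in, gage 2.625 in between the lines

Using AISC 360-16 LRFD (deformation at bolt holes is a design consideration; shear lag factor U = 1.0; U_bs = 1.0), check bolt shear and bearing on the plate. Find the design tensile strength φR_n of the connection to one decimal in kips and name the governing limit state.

Bolt shear: A_b = π(0.75)²/4 = 0.44179 in². φR_n = 0.75 × 68 × 0.44179 × 6 × 1 = 135.2 kips.
Bearing (0.5 in plate, F_u = 65 ksi): end bolts L_c = 1.375 − 0.8125/2 = 0.96875, R_n = min(1.2×0.96875×0.5×65, 2.4×0.75×0.5×65) = 37.781 kips/bolt; interior L_c = 2.9375 − 0.8125 = 2.125, R_n = 58.5 kips/bolt. φR_n = 0.75 × (2×37.781 + 4×58.5) = 232.2 kips.
Governing: min(135.2, 232.2) = 135.2 kips → bolt shear.

135.2 kips (bolt shear governs)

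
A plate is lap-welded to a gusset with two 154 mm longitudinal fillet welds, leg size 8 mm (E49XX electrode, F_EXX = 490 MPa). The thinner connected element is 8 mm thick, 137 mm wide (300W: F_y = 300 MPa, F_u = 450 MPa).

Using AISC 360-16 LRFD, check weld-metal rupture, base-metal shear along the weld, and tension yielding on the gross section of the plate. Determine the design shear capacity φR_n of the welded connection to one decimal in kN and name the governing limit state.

Weld metal: throat = 0.707×8 = 5.656 mm, L = 2×154 = 308 mm. φR_n = 0.75 × 0.6 × 490 × 5.656 × 308 = 384.1 kN.
Base metal shear (8 mm plate): yield φR_n = 1.0×0.6×300×8×308 = 443.5 kN; rupture φR_n = 0.75×0.6×450×8×308 = 499.0 kN; take 443.5 kN (yield).
Tension yield (gross): A_g = 137×8 = 1096 mm². φR_n = 0.90 × 300 × 1096 = 295.9 kN.
Governing: min(384.1, 443.5, 295.9) = 295.9 kN → gross-section yield.

295.9 kN (gross-section yield governs)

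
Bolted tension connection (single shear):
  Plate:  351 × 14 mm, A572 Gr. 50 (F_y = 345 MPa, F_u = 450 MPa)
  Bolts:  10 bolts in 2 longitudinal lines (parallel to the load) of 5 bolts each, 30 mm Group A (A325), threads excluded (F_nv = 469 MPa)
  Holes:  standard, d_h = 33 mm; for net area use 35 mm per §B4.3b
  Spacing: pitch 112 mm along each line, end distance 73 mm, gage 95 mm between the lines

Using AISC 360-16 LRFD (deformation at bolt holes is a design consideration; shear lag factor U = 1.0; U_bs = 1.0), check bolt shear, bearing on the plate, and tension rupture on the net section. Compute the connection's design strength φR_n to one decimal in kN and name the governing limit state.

1327.7 kN (net-section rupture governs)

Bolt shear: A_b = π(30)²/4 = 706.86 mm². φR_n = 0.75 × 469 × 706.86 × 10 × 1 = 2486.4 kN.
Bearing (14 mm plate, F_u = 450 MPa): end bolts L_c = 73 − 33/2 = 56.5, R_n = min(1.2×56.5×14×450, 2.4×30×14×450) = 427.14 kN/bolt; interior L_c = 112 − 33 = 79, R_n = 453.6 kN/bolt. φR_n = 0.75 × (2×427.14 + 8×453.6) = 3362.3 kN.
Tension rupture (net): A_n = (351 − 2×35)×14 = 3934 mm² (U = 1.0, A_e = A_n). φR_n = 0.75 × 450 × 3934 = 1327.7 kN.
Governing: min(2486.4, 3362.3, 1327.7) = 1327.7 kN → net-section rupture.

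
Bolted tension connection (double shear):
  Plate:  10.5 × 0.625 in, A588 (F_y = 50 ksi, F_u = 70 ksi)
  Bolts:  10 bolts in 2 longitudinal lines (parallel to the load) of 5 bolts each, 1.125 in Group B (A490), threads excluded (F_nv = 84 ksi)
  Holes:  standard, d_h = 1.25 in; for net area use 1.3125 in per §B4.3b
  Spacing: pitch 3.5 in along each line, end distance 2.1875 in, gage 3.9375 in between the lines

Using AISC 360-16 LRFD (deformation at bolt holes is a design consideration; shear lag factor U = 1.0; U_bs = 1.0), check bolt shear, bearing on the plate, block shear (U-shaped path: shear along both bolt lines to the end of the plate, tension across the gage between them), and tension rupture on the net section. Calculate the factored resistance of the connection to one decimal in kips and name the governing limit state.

258.4 kips (net-section rupture governs)

Bolt shear: A_b = π(1.125)²/4 = 0.99402 in². φR_n = 0.75 × 84 × 0.99402 × 10 × 2 = 1252.5 kips.
Bearing (0.625 in plate, F_u = 70 ksi): end bolts L_c = 2.1875 − 1.25/2 = 1.5625, R_n = min(1.2×1.5625×0.625×70, 2.4×1.125×0.625×70) = 82.031 kips/bolt; interior L_c = 3.5 − 1.25 = 2.25, R_n = 118.13 kips/bolt. φR_n = 0.75 × (2×82.031 + 8×118.13) = 831.8 kips.
Block shear: shear path 2×[2.1875+4×3.5] = 2×16.1875 in, A_gv = 20.234, A_nv = 2×(16.1875 − 4.5×1.3125)×0.625 = 12.852 in²; tension across gage: (3.9375 − 1×1.3125)×0.625 = 1.6406 in². R_n = min(0.6×70×12.852, 0.6×50×20.234) + 1.0×70×1.6406 = min(539.78, 607.02) + 114.84 = 654.62 kips. φR_n = 0.75 × 654.62 = 491.0 kips.
Tension rupture (net): A_n = (10.5 − 2×1.3125)×0.625 = 4.9219 in² (U = 1.0, A_e = A_n). φR_n = 0.75 × 70 × 4.9219 = 258.4 kips.
Governing: min(1252.5, 831.8, 491.0, 258.4) = 258.4 kips → net-section rupture.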